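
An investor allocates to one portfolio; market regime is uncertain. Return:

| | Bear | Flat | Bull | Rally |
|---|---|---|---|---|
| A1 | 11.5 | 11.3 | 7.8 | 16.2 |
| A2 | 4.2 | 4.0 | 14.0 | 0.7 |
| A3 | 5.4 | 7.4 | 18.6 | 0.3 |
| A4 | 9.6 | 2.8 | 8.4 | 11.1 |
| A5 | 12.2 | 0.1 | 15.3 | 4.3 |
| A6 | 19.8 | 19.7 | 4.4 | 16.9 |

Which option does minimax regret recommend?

A1

Column bests: Bear=19.8, Flat=19.7, Bull=18.6, Rally=16.9.
A1 regrets: 8.3, 8.4, 10.8, 0.7 → max 10.8
A2 regrets: 15.6, 15.7, 4.6, 16.2 → max 16.2
A3 regrets: 14.4, 12.3, 0.0, 16.6 → max 16.6
A4 regrets: 10.2, 16.9, 10.2, 5.8 → max 16.9
A5 regrets: 7.6, 19.6, 3.3, 12.6 → max 19.6
A6 regrets: 0.0, 0.0, 14.2, 0.0 → max 14.2
Smallest max regret = 10.8 → A1.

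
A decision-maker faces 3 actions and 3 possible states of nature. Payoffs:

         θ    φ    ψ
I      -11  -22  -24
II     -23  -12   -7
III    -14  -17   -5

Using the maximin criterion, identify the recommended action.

Row minima: I=-24, II=-23, III=-17
Best worst-case = -17 → III.

III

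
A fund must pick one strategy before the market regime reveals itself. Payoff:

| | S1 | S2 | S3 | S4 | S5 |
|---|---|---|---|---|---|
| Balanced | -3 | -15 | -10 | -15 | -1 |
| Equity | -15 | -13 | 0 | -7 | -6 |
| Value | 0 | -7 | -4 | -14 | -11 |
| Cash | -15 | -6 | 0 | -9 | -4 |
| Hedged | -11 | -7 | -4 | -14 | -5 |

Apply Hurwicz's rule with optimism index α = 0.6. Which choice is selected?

Value

Balanced: 0.6·(-1) + 0.4·(-15) = -6.6
Equity: 0.6·0 + 0.4·(-15) = -6
Value: 0.6·0 + 0.4·(-14) = -5.6
Cash: 0.6·0 + 0.4·(-15) = -6
Hedged: 0.6·(-4) + 0.4·(-14) = -8
Highest Hurwicz score = -5.6 → Value.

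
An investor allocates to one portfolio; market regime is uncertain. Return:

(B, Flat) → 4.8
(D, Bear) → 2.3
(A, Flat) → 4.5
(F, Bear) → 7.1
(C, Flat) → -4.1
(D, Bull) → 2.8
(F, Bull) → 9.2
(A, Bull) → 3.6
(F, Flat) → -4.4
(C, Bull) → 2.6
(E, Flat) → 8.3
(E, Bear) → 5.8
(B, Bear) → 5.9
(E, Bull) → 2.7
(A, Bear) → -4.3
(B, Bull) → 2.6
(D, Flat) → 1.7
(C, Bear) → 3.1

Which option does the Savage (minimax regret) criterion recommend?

Column bests: Bear=7.1, Flat=8.3, Bull=9.2.
A regrets: 11.4, 3.8, 5.6 → max 11.4
B regrets: 1.2, 3.5, 6.6 → max 6.6
C regrets: 4.0, 12.4, 6.6 → max 12.4
D regrets: 4.8, 6.6, 6.4 → max 6.6
E regrets: 1.3, 0.0, 6.5 → max 6.5
F regrets: 0.0, 12.7, 0.0 → max 12.7
Smallest max regret = 6.5 → E.

E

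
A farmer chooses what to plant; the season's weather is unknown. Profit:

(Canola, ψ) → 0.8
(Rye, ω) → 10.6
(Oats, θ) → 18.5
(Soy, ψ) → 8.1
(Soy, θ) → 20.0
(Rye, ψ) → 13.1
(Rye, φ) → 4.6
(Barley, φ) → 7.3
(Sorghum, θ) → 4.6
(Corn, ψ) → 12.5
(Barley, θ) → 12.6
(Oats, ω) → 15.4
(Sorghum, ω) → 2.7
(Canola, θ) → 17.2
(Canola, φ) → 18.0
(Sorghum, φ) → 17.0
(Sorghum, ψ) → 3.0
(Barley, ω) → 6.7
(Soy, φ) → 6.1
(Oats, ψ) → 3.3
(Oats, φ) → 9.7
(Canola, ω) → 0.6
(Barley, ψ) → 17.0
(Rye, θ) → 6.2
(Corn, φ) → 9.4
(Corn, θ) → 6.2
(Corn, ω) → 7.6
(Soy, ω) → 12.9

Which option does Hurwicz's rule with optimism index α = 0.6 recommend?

Rye: 0.6·13.1 + 0.4·4.6 = 9.7
Barley: 0.6·17.0 + 0.4·6.7 = 12.88
Corn: 0.6·12.5 + 0.4·6.2 = 9.98
Oats: 0.6·18.5 + 0.4·3.3 = 12.42
Soy: 0.6·20.0 + 0.4·6.1 = 14.44
Canola: 0.6·18.0 + 0.4·0.6 = 11.04
Sorghum: 0.6·17.0 + 0.4·2.7 = 11.28
Highest Hurwicz score = 14.44 → Soy.

Soy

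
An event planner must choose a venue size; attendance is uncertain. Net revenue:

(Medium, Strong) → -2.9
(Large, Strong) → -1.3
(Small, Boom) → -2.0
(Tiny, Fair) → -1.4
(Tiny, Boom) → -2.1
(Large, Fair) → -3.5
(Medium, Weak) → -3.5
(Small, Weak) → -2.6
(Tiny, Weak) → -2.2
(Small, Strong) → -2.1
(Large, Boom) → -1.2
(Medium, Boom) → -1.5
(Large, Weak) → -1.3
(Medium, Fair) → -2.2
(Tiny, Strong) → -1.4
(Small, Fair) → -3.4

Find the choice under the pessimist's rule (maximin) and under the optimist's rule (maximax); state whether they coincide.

maximin → Tiny; maximax → Large (disagree)

Row minima: Tiny=-2.2, Small=-3.4, Medium=-3.5, Large=-3.5
Best worst-case = -2.2 → Tiny.
Row maxima: Tiny=-1.4, Small=-2.0, Medium=-1.5, Large=-1.2
Best best-case = -1.2 → Large.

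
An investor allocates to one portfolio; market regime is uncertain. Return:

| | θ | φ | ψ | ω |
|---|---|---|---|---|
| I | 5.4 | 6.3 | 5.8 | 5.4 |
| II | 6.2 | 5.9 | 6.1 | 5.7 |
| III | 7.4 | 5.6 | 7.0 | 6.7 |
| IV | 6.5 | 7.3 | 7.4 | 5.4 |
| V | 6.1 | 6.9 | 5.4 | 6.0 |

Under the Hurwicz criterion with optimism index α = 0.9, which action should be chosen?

III

I: 0.9·6.3 + 0.1·5.4 = 6.21
II: 0.9·6.2 + 0.1·5.7 = 6.15
III: 0.9·7.4 + 0.1·5.6 = 7.22
IV: 0.9·7.4 + 0.1·5.4 = 7.2
V: 0.9·6.9 + 0.1·5.4 = 6.75
Highest Hurwicz score = 7.22 → III.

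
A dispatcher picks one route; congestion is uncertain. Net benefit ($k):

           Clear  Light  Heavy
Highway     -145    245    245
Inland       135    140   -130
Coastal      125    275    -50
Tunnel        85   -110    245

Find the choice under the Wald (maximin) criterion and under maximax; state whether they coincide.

maximin → Coastal; maximax → Coastal (agree)

Row minima: Highway=-145, Inland=-130, Coastal=-50, Tunnel=-110
Best worst-case = -50 → Coastal.
Row maxima: Highway=245, Inland=140, Coastal=275, Tunnel=245
Best best-case = 275 → Coastal.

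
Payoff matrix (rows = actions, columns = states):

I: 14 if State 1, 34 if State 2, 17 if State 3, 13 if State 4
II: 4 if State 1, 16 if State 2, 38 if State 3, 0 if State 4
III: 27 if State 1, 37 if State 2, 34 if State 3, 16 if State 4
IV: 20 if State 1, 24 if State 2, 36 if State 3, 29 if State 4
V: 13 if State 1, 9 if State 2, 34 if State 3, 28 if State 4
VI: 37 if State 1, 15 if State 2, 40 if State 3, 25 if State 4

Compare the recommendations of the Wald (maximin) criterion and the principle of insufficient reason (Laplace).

Row minima: I=13, II=0, III=16, IV=20, V=9, VI=15
Best worst-case = 20 → IV.
Row averages: I=19.5, II=14.5, III=28.5, IV=27.25, V=21, VI=29.25
Highest average = 29.25 → VI.

maximin → IV; laplace → VI (disagree)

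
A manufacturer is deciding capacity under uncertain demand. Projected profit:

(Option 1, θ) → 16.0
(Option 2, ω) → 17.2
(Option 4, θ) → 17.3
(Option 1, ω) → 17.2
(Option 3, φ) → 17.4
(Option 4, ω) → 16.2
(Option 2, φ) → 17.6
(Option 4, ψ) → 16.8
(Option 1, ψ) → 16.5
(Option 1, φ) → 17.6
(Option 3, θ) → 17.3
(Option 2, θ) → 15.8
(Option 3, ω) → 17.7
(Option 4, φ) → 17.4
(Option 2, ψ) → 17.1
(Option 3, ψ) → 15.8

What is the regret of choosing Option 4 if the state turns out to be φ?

0.2

Best payoff under φ is 17.6.
Regret = 17.6 − 17.4 = 0.2.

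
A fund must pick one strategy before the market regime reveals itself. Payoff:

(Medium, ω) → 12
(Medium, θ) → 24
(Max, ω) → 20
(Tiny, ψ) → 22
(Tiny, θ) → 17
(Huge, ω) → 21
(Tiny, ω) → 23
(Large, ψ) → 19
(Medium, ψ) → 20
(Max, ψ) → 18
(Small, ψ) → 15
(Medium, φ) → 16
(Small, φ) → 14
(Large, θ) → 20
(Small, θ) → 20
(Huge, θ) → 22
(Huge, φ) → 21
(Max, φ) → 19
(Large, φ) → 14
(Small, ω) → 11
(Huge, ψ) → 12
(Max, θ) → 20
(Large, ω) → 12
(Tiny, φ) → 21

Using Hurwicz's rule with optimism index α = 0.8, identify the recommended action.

Tiny: 0.8·23 + 0.2·17 = 21.8
Small: 0.8·20 + 0.2·11 = 18.2
Medium: 0.8·24 + 0.2·12 = 21.6
Large: 0.8·20 + 0.2·12 = 18.4
Huge: 0.8·22 + 0.2·12 = 20
Max: 0.8·20 + 0.2·18 = 19.6
Highest Hurwicz score = 21.8 → Tiny.

Tiny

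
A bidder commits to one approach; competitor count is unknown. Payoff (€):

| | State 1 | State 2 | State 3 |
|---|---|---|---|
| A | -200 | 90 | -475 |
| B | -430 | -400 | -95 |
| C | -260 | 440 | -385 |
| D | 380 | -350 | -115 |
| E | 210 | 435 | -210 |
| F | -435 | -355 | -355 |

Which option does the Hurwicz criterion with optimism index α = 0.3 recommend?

A: 0.3·90 + 0.7·(-475) = -305.5
B: 0.3·(-95) + 0.7·(-430) = -329.5
C: 0.3·440 + 0.7·(-385) = -137.5
D: 0.3·380 + 0.7·(-350) = -131
E: 0.3·435 + 0.7·(-210) = -16.5
F: 0.3·(-355) + 0.7·(-435) = -411
Highest Hurwicz score = -16.5 → E.

E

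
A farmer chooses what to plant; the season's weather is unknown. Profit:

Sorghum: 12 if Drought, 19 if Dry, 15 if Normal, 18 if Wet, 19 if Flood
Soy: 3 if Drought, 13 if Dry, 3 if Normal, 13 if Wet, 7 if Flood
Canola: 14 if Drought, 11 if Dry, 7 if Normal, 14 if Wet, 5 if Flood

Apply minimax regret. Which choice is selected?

Sorghum

Column bests: Drought=14, Dry=19, Normal=15, Wet=18, Flood=19.
Sorghum regrets: 2, 0, 0, 0, 0 → max 2
Soy regrets: 11, 6, 12, 5, 12 → max 12
Canola regrets: 0, 8, 8, 4, 14 → max 14
Smallest max regret = 2 → Sorghum.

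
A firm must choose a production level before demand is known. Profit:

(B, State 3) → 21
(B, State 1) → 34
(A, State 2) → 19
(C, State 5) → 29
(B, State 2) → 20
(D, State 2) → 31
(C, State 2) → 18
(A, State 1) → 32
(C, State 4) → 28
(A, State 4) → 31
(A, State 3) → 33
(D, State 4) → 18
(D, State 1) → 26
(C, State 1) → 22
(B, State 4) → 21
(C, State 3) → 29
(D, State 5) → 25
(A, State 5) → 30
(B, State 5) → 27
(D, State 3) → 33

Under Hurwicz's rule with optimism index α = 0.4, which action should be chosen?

B

A: 0.4·33 + 0.6·19 = 24.6
B: 0.4·34 + 0.6·20 = 25.6
C: 0.4·29 + 0.6·18 = 22.4
D: 0.4·33 + 0.6·18 = 24
Highest Hurwicz score = 25.6 → B.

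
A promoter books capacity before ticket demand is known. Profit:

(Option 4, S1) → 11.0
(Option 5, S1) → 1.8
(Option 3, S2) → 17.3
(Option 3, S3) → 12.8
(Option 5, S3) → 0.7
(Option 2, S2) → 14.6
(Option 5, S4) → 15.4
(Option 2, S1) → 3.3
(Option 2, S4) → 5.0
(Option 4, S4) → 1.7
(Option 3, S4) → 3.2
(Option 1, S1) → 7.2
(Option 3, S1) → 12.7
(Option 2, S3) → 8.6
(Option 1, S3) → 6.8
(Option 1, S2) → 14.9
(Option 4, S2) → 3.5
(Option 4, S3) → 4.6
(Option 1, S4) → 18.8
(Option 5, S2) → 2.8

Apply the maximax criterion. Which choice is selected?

Row maxima: Option 1=18.8, Option 2=14.6, Option 3=17.3, Option 4=11.0, Option 5=15.4
Best best-case = 18.8 → Option 1.

Option 1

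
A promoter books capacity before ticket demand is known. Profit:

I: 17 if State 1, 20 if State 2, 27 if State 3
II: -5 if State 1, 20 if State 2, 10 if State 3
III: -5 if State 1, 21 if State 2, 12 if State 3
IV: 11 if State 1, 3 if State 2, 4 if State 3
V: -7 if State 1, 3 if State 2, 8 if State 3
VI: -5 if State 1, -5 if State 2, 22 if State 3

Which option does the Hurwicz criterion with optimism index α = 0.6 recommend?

I: 0.6·27 + 0.4·17 = 23
II: 0.6·20 + 0.4·(-5) = 10
III: 0.6·21 + 0.4·(-5) = 10.6
IV: 0.6·11 + 0.4·3 = 7.8
V: 0.6·8 + 0.4·(-7) = 2
VI: 0.6·22 + 0.4·(-5) = 11.2
Highest Hurwicz score = 23 → I.

I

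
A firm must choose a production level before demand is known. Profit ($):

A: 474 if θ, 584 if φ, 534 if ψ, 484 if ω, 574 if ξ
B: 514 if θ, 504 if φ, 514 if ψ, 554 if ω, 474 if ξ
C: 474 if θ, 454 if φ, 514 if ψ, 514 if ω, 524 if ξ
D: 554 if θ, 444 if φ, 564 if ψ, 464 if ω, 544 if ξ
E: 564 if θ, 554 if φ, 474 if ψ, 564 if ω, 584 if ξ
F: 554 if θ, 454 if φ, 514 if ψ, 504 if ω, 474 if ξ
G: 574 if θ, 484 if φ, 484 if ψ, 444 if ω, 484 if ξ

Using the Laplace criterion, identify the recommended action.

Row averages: A=530, B=512, C=496, D=514, E=548, F=500, G=494
Highest average = 548 → E.

E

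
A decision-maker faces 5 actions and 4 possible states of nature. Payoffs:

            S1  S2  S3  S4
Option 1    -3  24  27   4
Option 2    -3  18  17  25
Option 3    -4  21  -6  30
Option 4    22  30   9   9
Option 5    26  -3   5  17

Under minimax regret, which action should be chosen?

Column bests: S1=26, S2=30, S3=27, S4=30.
Option 1 regrets: 29, 6, 0, 26 → max 29
Option 2 regrets: 29, 12, 10, 5 → max 29
Option 3 regrets: 30, 9, 33, 0 → max 33
Option 4 regrets: 4, 0, 18, 21 → max 21
Option 5 regrets: 0, 33, 22, 13 → max 33
Smallest max regret = 21 → Option 4.

Option 4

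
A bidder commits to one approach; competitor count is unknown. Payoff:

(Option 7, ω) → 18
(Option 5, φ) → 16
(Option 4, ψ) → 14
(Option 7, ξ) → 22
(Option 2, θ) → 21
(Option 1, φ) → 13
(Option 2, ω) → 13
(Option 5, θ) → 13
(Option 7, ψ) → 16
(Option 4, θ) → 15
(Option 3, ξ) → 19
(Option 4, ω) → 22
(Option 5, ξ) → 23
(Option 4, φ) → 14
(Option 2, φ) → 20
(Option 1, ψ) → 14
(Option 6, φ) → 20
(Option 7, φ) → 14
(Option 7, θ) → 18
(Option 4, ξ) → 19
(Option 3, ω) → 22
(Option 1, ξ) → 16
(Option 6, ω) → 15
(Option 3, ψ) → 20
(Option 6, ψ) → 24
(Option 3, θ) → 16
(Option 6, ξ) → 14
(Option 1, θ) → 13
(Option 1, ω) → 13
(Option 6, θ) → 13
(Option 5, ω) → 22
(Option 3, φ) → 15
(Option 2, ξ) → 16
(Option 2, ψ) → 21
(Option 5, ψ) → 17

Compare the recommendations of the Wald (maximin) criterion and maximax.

maximin → Option 3; maximax → Option 6 (disagree)

Row minima: Option 1=13, Option 2=13, Option 3=15, Option 4=14, Option 5=13, Option 6=13, Option 7=14
Best worst-case = 15 → Option 3.
Row maxima: Option 1=16, Option 2=21, Option 3=22, Option 4=22, Option 5=23, Option 6=24, Option 7=22
Best best-case = 24 → Option 6.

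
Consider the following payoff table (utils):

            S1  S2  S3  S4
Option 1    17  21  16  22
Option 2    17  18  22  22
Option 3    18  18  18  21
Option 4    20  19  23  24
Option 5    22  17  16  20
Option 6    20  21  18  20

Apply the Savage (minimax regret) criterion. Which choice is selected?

Option 4

Column bests: S1=22, S2=21, S3=23, S4=24.
Option 1 regrets: 5, 0, 7, 2 → max 7
Option 2 regrets: 5, 3, 1, 2 → max 5
Option 3 regrets: 4, 3, 5, 3 → max 5
Option 4 regrets: 2, 2, 0, 0 → max 2
Option 5 regrets: 0, 4, 7, 4 → max 7
Option 6 regrets: 2, 0, 5, 4 → max 5
Smallest max regret = 2 → Option 4.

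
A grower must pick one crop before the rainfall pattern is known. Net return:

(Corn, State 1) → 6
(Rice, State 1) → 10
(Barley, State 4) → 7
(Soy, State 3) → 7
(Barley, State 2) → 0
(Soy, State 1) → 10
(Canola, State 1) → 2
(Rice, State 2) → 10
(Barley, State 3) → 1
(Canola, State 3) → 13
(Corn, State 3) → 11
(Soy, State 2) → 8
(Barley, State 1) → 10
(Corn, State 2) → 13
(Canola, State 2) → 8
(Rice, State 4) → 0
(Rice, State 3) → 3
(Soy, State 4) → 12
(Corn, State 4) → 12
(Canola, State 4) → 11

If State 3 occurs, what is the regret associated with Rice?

10

Best payoff under State 3 is 13.
Regret = 13 − 3 = 10.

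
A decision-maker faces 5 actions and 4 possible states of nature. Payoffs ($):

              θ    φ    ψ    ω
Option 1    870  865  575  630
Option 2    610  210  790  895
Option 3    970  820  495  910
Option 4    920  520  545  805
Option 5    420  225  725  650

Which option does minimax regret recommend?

Column bests: θ=970, φ=865, ψ=790, ω=910.
Option 1 regrets: 100, 0, 215, 280 → max 280
Option 2 regrets: 360, 655, 0, 15 → max 655
Option 3 regrets: 0, 45, 295, 0 → max 295
Option 4 regrets: 50, 345, 245, 105 → max 345
Option 5 regrets: 550, 640, 65, 260 → max 640
Smallest max regret = 280 → Option 1.

Option 1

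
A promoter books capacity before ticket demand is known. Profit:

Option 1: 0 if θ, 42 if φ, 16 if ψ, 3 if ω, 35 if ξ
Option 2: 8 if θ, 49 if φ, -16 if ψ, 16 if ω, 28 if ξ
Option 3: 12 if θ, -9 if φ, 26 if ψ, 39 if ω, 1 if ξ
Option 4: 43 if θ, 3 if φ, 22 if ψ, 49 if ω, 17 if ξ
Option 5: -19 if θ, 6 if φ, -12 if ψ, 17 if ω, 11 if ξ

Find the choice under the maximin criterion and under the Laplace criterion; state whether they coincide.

Row minima: Option 1=0, Option 2=-16, Option 3=-9, Option 4=3, Option 5=-19
Best worst-case = 3 → Option 4.
Row averages: Option 1=19.2, Option 2=17, Option 3=13.8, Option 4=26.8, Option 5=0.6
Highest average = 26.8 → Option 4.

maximin → Option 4; laplace → Option 4 (agree)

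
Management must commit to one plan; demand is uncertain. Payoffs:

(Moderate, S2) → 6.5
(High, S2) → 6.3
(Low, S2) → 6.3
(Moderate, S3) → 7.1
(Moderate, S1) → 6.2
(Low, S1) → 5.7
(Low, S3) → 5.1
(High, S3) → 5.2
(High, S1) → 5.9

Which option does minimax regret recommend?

Moderate

Column bests: S1=6.2, S2=6.5, S3=7.1.
Low regrets: 0.5, 0.2, 2.0 → max 2.0
Moderate regrets: 0.0, 0.0, 0.0 → max 0.0
High regrets: 0.3, 0.2, 1.9 → max 1.9
Smallest max regret = 0.0 → Moderate.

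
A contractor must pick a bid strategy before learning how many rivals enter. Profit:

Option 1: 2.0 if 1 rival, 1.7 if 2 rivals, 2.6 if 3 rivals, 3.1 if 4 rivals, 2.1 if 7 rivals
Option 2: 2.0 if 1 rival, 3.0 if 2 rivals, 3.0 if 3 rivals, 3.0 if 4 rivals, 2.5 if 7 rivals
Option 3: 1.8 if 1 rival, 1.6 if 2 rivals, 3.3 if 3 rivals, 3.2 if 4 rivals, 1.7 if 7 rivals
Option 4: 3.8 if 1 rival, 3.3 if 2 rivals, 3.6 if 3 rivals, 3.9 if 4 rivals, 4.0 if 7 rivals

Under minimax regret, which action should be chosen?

Column bests: 1 rival=3.8, 2 rivals=3.3, 3 rivals=3.6, 4 rivals=3.9, 7 rivals=4.0.
Option 1 regrets: 1.8, 1.6, 1.0, 0.8, 1.9 → max 1.9
Option 2 regrets: 1.8, 0.3, 0.6, 0.9, 1.5 → max 1.8
Option 3 regrets: 2.0, 1.7, 0.3, 0.7, 2.3 → max 2.3
Option 4 regrets: 0.0, 0.0, 0.0, 0.0, 0.0 → max 0.0
Smallest max regret = 0.0 → Option 4.

Option 4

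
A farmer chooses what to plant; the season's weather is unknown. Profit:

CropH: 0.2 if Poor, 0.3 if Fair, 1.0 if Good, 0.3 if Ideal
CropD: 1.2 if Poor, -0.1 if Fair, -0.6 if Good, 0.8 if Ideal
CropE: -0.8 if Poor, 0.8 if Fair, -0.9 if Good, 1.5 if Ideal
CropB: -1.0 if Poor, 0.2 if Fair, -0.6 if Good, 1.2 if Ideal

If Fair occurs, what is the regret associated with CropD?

0.9

Best payoff under Fair is 0.8.
Regret = 0.8 − (-0.1) = 0.9.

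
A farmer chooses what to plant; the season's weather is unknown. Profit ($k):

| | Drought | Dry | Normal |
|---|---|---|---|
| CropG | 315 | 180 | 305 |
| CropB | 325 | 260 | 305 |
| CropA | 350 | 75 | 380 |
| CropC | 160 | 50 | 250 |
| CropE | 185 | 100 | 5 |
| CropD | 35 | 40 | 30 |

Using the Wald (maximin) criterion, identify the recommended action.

Row minima: CropG=180, CropB=260, CropA=75, CropC=50, CropE=5, CropD=30
Best worst-case = 260 → CropB.

CropB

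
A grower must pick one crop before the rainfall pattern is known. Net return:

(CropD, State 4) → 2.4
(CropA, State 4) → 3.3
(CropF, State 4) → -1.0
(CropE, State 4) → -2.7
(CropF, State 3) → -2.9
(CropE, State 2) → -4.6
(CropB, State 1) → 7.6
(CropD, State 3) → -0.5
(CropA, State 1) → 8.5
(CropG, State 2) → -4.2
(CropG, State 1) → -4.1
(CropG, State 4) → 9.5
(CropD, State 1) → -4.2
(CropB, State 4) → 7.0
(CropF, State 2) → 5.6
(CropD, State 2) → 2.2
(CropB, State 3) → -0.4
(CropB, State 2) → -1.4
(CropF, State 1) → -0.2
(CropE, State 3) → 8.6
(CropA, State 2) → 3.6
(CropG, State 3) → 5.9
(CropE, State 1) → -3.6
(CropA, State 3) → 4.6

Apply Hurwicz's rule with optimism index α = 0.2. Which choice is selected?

CropA

CropA: 0.2·8.5 + 0.8·3.3 = 4.34
CropD: 0.2·2.4 + 0.8·(-4.2) = -2.88
CropF: 0.2·5.6 + 0.8·(-2.9) = -1.2
CropG: 0.2·9.5 + 0.8·(-4.2) = -1.46
CropE: 0.2·8.6 + 0.8·(-4.6) = -1.96
CropB: 0.2·7.6 + 0.8·(-1.4) = 0.4
Highest Hurwicz score = 4.34 → CropA.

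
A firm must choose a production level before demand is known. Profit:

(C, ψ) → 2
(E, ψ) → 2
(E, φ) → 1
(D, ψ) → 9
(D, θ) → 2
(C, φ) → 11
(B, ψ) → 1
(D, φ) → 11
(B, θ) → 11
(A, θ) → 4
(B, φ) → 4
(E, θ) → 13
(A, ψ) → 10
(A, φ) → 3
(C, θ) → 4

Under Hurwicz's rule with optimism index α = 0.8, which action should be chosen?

E

A: 0.8·10 + 0.2·3 = 8.6
B: 0.8·11 + 0.2·1 = 9
C: 0.8·11 + 0.2·2 = 9.2
D: 0.8·11 + 0.2·2 = 9.2
E: 0.8·13 + 0.2·1 = 10.6
Highest Hurwicz score = 10.6 → E.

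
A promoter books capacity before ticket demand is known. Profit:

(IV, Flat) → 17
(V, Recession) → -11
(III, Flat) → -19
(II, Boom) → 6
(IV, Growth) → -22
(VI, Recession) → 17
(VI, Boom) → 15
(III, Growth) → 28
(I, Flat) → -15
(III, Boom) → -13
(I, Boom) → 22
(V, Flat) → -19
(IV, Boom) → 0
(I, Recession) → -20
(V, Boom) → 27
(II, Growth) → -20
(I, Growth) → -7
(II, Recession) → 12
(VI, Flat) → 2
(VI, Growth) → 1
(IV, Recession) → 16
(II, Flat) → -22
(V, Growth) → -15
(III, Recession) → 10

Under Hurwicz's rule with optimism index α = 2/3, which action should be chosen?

I: 2/3·22 + 1/3·(-20) = 8
II: 2/3·12 + 1/3·(-22) = 2/3
III: 2/3·28 + 1/3·(-19) = 37/3
IV: 2/3·17 + 1/3·(-22) = 4
V: 2/3·27 + 1/3·(-19) = 35/3
VI: 2/3·17 + 1/3·1 = 35/3
Highest Hurwicz score = 37/3 → III.

III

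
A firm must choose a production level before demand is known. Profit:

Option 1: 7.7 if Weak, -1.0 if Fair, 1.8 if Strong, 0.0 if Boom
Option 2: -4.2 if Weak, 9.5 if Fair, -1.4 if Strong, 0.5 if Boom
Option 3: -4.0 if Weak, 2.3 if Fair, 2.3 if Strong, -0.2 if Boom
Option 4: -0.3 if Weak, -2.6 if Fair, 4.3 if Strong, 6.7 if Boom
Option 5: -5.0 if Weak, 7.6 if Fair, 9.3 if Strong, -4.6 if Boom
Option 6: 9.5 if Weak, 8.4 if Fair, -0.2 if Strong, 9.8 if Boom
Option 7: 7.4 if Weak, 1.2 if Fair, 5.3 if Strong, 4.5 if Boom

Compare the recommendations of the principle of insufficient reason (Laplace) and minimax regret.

laplace → Option 6; minimax regret → Option 7 (disagree)

Row averages: Option 1=2.125, Option 2=1.1, Option 3=0.1, Option 4=2.025, Option 5=1.825, Option 6=6.875, Option 7=4.6
Highest average = 6.875 → Option 6.
Column bests: Weak=9.5, Fair=9.5, Strong=9.3, Boom=9.8.
Option 1 regrets: 1.8, 10.5, 7.5, 9.8 → max 10.5
Option 2 regrets: 13.7, 0.0, 10.7, 9.3 → max 13.7
Option 3 regrets: 13.5, 7.2, 7.0, 10.0 → max 13.5
Option 4 regrets: 9.8, 12.1, 5.0, 3.1 → max 12.1
Option 5 regrets: 14.5, 1.9, 0.0, 14.4 → max 14.5
Option 6 regrets: 0.0, 1.1, 9.5, 0.0 → max 9.5
Option 7 regrets: 2.1, 8.3, 4.0, 5.3 → max 8.3
Smallest max regret = 8.3 → Option 7.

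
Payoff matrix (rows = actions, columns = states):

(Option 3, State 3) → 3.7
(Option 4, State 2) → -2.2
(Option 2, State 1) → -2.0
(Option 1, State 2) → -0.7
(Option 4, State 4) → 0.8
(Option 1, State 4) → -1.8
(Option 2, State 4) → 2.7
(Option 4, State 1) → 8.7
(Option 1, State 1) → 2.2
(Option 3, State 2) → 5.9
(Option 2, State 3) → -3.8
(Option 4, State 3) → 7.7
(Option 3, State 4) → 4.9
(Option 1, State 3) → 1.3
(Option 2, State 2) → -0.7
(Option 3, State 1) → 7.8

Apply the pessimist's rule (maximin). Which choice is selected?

Option 3

Row minima: Option 1=-1.8, Option 2=-3.8, Option 3=3.7, Option 4=-2.2
Best worst-case = 3.7 → Option 3.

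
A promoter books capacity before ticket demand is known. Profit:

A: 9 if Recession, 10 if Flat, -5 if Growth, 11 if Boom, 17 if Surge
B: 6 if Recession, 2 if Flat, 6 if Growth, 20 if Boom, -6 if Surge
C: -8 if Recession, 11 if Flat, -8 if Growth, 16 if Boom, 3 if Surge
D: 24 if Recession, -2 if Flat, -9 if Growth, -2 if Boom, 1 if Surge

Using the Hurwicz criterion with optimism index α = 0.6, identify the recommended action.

A: 0.6·17 + 0.4·(-5) = 8.2
B: 0.6·20 + 0.4·(-6) = 9.6
C: 0.6·16 + 0.4·(-8) = 6.4
D: 0.6·24 + 0.4·(-9) = 10.8
Highest Hurwicz score = 10.8 → D.

D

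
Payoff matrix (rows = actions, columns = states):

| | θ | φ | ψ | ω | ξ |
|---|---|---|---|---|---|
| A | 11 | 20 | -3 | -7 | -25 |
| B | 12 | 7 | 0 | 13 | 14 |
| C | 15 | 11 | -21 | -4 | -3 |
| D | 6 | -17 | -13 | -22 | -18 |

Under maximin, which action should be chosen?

B

Row minima: A=-25, B=0, C=-21, D=-22
Best worst-case = 0 → B.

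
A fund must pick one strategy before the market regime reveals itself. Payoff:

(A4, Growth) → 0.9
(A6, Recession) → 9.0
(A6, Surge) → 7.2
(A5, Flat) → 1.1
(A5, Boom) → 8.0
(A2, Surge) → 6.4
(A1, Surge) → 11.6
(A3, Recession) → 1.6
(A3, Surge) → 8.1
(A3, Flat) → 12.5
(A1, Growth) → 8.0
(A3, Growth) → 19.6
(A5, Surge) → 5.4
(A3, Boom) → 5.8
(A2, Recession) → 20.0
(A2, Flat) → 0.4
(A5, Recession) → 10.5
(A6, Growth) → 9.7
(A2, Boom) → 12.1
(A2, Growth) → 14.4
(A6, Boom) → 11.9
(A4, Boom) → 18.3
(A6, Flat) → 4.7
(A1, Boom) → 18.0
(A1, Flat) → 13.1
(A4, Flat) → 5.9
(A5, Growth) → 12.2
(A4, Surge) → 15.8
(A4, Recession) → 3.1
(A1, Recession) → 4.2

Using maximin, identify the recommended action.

Row minima: A1=4.2, A2=0.4, A3=1.6, A4=0.9, A5=1.1, A6=4.7
Best worst-case = 4.7 → A6.

A6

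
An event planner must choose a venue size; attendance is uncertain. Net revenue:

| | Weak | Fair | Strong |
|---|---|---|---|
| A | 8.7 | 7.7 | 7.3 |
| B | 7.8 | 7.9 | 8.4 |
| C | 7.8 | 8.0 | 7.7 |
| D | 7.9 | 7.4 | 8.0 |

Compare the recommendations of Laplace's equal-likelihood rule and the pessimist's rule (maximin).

laplace → B; maximin → B (agree)

Row averages: A=7.9, B=241/30, C=47/6, D=233/30
Highest average = 241/30 → B.
Row minima: A=7.3, B=7.8, C=7.7, D=7.4
Best worst-case = 7.8 → B.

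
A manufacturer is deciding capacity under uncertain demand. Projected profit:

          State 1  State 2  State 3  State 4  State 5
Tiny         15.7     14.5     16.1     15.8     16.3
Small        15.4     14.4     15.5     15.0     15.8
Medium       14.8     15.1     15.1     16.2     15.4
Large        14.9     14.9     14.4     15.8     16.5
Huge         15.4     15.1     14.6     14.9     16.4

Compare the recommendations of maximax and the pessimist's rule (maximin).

Row maxima: Tiny=16.3, Small=15.8, Medium=16.2, Large=16.5, Huge=16.4
Best best-case = 16.5 → Large.
Row minima: Tiny=14.5, Small=14.4, Medium=14.8, Large=14.4, Huge=14.6
Best worst-case = 14.8 → Medium.

maximax → Large; maximin → Medium (disagree)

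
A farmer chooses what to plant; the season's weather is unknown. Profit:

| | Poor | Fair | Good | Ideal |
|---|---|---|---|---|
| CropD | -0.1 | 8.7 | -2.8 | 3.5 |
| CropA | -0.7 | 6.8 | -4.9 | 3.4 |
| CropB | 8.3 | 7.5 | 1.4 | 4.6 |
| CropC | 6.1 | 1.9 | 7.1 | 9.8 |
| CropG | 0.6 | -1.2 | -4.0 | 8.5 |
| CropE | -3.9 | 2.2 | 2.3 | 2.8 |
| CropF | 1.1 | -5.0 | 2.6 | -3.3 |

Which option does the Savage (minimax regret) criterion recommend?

CropB

Column bests: Poor=8.3, Fair=8.7, Good=7.1, Ideal=9.8.
CropD regrets: 8.4, 0.0, 9.9, 6.3 → max 9.9
CropA regrets: 9.0, 1.9, 12.0, 6.4 → max 12.0
CropB regrets: 0.0, 1.2, 5.7, 5.2 → max 5.7
CropC regrets: 2.2, 6.8, 0.0, 0.0 → max 6.8
CropG regrets: 7.7, 9.9, 11.1, 1.3 → max 11.1
CropE regrets: 12.2, 6.5, 4.8, 7.0 → max 12.2
CropF regrets: 7.2, 13.7, 4.5, 13.1 → max 13.7
Smallest max regret = 5.7 → CropB.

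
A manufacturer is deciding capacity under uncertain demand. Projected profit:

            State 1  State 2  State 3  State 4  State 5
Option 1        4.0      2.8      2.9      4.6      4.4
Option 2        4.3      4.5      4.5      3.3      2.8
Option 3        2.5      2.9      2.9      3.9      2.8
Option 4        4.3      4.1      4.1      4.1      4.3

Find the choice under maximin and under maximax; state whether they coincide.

maximin → Option 4; maximax → Option 1 (disagree)

Row minima: Option 1=2.8, Option 2=2.8, Option 3=2.5, Option 4=4.1
Best worst-case = 4.1 → Option 4.
Row maxima: Option 1=4.6, Option 2=4.5, Option 3=3.9, Option 4=4.3
Best best-case = 4.6 → Option 1.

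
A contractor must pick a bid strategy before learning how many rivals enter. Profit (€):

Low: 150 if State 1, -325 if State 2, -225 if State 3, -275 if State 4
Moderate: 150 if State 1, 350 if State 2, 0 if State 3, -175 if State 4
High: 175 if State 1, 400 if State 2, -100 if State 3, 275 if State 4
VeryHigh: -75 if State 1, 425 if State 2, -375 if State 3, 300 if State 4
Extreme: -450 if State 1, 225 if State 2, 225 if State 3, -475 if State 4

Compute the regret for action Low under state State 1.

25

Best payoff under State 1 is 175.
Regret = 175 − 150 = 25.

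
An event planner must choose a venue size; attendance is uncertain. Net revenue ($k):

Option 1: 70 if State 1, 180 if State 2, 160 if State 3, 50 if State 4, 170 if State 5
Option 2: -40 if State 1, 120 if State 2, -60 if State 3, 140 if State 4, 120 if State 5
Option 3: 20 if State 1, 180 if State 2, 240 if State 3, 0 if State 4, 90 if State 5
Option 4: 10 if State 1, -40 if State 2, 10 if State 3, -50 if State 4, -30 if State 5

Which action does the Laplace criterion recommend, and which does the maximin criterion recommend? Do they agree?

Row averages: Option 1=126, Option 2=56, Option 3=106, Option 4=-20
Highest average = 126 → Option 1.
Row minima: Option 1=50, Option 2=-60, Option 3=0, Option 4=-50
Best worst-case = 50 → Option 1.

laplace → Option 1; maximin → Option 1 (agree)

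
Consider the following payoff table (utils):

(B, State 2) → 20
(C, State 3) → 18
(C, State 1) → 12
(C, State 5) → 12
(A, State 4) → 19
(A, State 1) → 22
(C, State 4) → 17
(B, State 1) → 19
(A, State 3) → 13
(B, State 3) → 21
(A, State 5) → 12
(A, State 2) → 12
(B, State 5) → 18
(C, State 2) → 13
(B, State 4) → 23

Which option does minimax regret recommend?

B

Column bests: State 1=22, State 2=20, State 3=21, State 4=23, State 5=18.
A regrets: 0, 8, 8, 4, 6 → max 8
B regrets: 3, 0, 0, 0, 0 → max 3
C regrets: 10, 7, 3, 6, 6 → max 10
Smallest max regret = 3 → B.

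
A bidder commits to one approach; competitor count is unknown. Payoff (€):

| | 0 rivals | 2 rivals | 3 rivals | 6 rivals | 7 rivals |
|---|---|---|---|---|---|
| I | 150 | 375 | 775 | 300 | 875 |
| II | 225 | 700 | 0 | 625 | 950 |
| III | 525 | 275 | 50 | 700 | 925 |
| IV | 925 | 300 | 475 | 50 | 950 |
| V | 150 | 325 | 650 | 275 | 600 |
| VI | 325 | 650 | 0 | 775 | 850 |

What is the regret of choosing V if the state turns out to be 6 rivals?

Best payoff under 6 rivals is 775.
Regret = 775 − 275 = 500.

500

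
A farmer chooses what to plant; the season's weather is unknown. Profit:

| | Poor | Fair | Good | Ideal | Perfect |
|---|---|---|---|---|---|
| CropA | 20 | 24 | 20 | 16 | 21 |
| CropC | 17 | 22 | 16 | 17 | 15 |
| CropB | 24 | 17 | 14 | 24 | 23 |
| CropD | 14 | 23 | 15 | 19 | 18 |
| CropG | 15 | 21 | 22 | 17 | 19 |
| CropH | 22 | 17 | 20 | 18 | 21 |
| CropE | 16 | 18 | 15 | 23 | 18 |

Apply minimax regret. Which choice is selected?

CropH

Column bests: Poor=24, Fair=24, Good=22, Ideal=24, Perfect=23.
CropA regrets: 4, 0, 2, 8, 2 → max 8
CropC regrets: 7, 2, 6, 7, 8 → max 8
CropB regrets: 0, 7, 8, 0, 0 → max 8
CropD regrets: 10, 1, 7, 5, 5 → max 10
CropG regrets: 9, 3, 0, 7, 4 → max 9
CropH regrets: 2, 7, 2, 6, 2 → max 7
CropE regrets: 8, 6, 7, 1, 5 → max 8
Smallest max regret = 7 → CropH.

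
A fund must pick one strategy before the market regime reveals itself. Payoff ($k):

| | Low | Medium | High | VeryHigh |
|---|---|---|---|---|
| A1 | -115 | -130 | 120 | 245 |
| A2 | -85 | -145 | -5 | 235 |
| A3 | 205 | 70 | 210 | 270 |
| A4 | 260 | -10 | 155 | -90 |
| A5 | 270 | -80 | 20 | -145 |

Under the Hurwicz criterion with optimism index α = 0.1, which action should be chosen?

A3

A1: 0.1·245 + 0.9·(-130) = -92.5
A2: 0.1·235 + 0.9·(-145) = -107
A3: 0.1·270 + 0.9·70 = 90
A4: 0.1·260 + 0.9·(-90) = -55
A5: 0.1·270 + 0.9·(-145) = -103.5
Highest Hurwicz score = 90 → A3.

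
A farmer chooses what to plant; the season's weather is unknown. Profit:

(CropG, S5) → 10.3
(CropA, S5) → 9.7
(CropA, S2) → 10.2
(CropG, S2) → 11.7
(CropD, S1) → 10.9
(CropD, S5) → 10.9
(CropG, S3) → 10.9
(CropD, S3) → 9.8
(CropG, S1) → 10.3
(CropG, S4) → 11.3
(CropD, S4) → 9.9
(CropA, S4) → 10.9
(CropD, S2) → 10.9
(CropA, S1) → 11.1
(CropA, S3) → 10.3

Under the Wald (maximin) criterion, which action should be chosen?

CropG

Row minima: CropD=9.8, CropG=10.3, CropA=9.7
Best worst-case = 10.3 → CropG.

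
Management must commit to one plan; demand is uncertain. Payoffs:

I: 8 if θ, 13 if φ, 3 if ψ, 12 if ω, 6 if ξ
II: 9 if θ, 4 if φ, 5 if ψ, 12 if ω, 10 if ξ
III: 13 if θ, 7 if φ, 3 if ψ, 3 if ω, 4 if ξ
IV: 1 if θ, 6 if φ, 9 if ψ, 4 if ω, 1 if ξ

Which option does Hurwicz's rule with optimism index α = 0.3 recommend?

II

I: 0.3·13 + 0.7·3 = 6
II: 0.3·12 + 0.7·4 = 6.4
III: 0.3·13 + 0.7·3 = 6
IV: 0.3·9 + 0.7·1 = 3.4
Highest Hurwicz score = 6.4 → II.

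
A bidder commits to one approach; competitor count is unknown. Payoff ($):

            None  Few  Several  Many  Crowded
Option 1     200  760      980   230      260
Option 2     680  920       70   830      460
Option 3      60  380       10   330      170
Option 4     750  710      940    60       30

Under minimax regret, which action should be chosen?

Option 1

Column bests: None=750, Few=920, Several=980, Many=830, Crowded=460.
Option 1 regrets: 550, 160, 0, 600, 200 → max 600
Option 2 regrets: 70, 0, 910, 0, 0 → max 910
Option 3 regrets: 690, 540, 970, 500, 290 → max 970
Option 4 regrets: 0, 210, 40, 770, 430 → max 770
Smallest max regret = 600 → Option 1.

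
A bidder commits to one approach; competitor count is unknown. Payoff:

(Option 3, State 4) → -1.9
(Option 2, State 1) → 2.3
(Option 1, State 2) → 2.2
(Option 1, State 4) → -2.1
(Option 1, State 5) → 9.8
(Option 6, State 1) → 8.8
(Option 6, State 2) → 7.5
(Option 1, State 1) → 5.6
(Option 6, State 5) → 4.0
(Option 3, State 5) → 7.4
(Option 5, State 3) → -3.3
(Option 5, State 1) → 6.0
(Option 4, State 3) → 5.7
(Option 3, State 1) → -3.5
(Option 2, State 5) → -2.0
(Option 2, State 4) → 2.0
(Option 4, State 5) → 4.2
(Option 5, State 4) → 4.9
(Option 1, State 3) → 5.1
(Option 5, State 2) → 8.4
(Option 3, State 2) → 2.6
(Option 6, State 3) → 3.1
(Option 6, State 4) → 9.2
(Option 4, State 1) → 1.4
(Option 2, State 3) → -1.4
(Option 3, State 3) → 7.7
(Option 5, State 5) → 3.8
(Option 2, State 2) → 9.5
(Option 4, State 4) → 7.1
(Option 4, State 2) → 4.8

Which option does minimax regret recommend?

Column bests: State 1=8.8, State 2=9.5, State 3=7.7, State 4=9.2, State 5=9.8.
Option 1 regrets: 3.2, 7.3, 2.6, 11.3, 0.0 → max 11.3
Option 2 regrets: 6.5, 0.0, 9.1, 7.2, 11.8 → max 11.8
Option 3 regrets: 12.3, 6.9, 0.0, 11.1, 2.4 → max 12.3
Option 4 regrets: 7.4, 4.7, 2.0, 2.1, 5.6 → max 7.4
Option 5 regrets: 2.8, 1.1, 11.0, 4.3, 6.0 → max 11.0
Option 6 regrets: 0.0, 2.0, 4.6, 0.0, 5.8 → max 5.8
Smallest max regret = 5.8 → Option 6.

Option 6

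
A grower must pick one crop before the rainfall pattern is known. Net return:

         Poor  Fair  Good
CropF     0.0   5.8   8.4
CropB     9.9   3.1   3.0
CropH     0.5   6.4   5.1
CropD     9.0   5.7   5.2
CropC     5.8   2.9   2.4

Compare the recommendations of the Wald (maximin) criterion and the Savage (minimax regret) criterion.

maximin → CropD; minimax regret → CropD (agree)

Row minima: CropF=0.0, CropB=3.0, CropH=0.5, CropD=5.2, CropC=2.4
Best worst-case = 5.2 → CropD.
Column bests: Poor=9.9, Fair=6.4, Good=8.4.
CropF regrets: 9.9, 0.6, 0.0 → max 9.9
CropB regrets: 0.0, 3.3, 5.4 → max 5.4
CropH regrets: 9.4, 0.0, 3.3 → max 9.4
CropD regrets: 0.9, 0.7, 3.2 → max 3.2
CropC regrets: 4.1, 3.5, 6.0 → max 6.0
Smallest max regret = 3.2 → CropD.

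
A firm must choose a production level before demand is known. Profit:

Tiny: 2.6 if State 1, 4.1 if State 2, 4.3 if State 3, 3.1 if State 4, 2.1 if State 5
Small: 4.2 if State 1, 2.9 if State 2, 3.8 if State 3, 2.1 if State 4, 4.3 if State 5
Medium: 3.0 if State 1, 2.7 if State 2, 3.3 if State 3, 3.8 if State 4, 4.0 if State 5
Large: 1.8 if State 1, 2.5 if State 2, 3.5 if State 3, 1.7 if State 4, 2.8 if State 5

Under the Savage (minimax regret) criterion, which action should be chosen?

Column bests: State 1=4.2, State 2=4.1, State 3=4.3, State 4=3.8, State 5=4.3.
Tiny regrets: 1.6, 0.0, 0.0, 0.7, 2.2 → max 2.2
Small regrets: 0.0, 1.2, 0.5, 1.7, 0.0 → max 1.7
Medium regrets: 1.2, 1.4, 1.0, 0.0, 0.3 → max 1.4
Large regrets: 2.4, 1.6, 0.8, 2.1, 1.5 → max 2.4
Smallest max regret = 1.4 → Medium.

Medium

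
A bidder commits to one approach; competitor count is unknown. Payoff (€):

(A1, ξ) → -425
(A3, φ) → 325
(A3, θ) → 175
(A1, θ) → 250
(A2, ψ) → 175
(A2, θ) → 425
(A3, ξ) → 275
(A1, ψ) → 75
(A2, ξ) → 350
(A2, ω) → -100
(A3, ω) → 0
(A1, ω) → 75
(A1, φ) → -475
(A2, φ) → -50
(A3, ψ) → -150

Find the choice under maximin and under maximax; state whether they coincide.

Row minima: A1=-475, A2=-100, A3=-150
Best worst-case = -100 → A2.
Row maxima: A1=250, A2=425, A3=325
Best best-case = 425 → A2.

maximin → A2; maximax → A2 (agree)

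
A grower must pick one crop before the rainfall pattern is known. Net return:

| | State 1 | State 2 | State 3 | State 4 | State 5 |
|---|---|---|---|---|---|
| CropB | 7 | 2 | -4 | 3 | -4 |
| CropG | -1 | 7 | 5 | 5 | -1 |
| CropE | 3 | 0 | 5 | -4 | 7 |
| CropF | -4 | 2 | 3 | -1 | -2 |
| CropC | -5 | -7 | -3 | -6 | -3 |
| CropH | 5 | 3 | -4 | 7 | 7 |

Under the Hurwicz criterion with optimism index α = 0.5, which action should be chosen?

CropB: 0.5·7 + 0.5·(-4) = 1.5
CropG: 0.5·7 + 0.5·(-1) = 3
CropE: 0.5·7 + 0.5·(-4) = 1.5
CropF: 0.5·3 + 0.5·(-4) = -0.5
CropC: 0.5·(-3) + 0.5·(-7) = -5
CropH: 0.5·7 + 0.5·(-4) = 1.5
Highest Hurwicz score = 3 → CropG.

CropG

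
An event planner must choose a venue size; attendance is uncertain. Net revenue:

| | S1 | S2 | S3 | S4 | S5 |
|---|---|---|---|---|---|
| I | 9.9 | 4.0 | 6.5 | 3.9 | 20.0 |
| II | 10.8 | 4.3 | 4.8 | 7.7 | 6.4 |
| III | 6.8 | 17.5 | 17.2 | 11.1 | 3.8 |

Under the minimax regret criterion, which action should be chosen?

Column bests: S1=10.8, S2=17.5, S3=17.2, S4=11.1, S5=20.0.
I regrets: 0.9, 13.5, 10.7, 7.2, 0.0 → max 13.5
II regrets: 0.0, 13.2, 12.4, 3.4, 13.6 → max 13.6
III regrets: 4.0, 0.0, 0.0, 0.0, 16.2 → max 16.2
Smallest max regret = 13.5 → I.

I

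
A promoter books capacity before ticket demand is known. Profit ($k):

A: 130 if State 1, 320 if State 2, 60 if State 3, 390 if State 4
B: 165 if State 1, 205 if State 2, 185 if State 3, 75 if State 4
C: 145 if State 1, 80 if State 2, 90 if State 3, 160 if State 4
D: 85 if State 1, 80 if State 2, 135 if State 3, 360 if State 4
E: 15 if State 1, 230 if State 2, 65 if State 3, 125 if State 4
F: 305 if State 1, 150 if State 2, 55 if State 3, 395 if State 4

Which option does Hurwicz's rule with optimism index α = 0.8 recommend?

A: 0.8·390 + 0.2·60 = 324
B: 0.8·205 + 0.2·75 = 179
C: 0.8·160 + 0.2·80 = 144
D: 0.8·360 + 0.2·80 = 304
E: 0.8·230 + 0.2·15 = 187
F: 0.8·395 + 0.2·55 = 327
Highest Hurwicz score = 327 → F.

F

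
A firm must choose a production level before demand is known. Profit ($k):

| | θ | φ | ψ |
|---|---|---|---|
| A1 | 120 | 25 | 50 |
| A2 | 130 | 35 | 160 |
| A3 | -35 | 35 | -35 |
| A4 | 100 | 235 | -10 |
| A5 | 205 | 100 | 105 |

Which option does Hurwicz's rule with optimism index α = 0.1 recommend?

A5

A1: 0.1·120 + 0.9·25 = 34.5
A2: 0.1·160 + 0.9·35 = 47.5
A3: 0.1·35 + 0.9·(-35) = -28
A4: 0.1·235 + 0.9·(-10) = 14.5
A5: 0.1·205 + 0.9·100 = 110.5
Highest Hurwicz score = 110.5 → A5.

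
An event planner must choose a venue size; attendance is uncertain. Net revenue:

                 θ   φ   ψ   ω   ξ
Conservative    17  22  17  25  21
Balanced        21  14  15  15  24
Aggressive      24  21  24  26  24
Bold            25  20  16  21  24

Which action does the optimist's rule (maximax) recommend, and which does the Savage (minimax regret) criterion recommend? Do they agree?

Row maxima: Conservative=25, Balanced=24, Aggressive=26, Bold=25
Best best-case = 26 → Aggressive.
Column bests: θ=25, φ=22, ψ=24, ω=26, ξ=24.
Conservative regrets: 8, 0, 7, 1, 3 → max 8
Balanced regrets: 4, 8, 9, 11, 0 → max 11
Aggressive regrets: 1, 1, 0, 0, 0 → max 1
Bold regrets: 0, 2, 8, 5, 0 → max 8
Smallest max regret = 1 → Aggressive.

maximax → Aggressive; minimax regret → Aggressive (agree)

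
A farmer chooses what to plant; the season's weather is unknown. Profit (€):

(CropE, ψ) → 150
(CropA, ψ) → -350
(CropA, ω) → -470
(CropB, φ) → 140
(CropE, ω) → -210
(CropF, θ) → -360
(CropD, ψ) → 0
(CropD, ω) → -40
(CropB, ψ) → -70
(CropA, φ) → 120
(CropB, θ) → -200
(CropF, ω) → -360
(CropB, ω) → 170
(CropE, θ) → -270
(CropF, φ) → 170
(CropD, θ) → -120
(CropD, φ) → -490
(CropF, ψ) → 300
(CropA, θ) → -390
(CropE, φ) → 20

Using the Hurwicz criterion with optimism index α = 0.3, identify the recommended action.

CropF: 0.3·300 + 0.7·(-360) = -162
CropA: 0.3·120 + 0.7·(-470) = -293
CropB: 0.3·170 + 0.7·(-200) = -89
CropE: 0.3·150 + 0.7·(-270) = -144
CropD: 0.3·0 + 0.7·(-490) = -343
Highest Hurwicz score = -89 → CropB.

CropB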